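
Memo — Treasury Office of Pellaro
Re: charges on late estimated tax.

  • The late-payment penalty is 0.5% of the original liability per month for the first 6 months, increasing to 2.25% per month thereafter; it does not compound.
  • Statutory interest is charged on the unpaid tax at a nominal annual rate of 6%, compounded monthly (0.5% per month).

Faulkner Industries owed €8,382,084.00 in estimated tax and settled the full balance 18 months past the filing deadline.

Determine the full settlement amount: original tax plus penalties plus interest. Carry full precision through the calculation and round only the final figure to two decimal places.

Penalty, months 1–6: 6 × 0.5% × €8,382,084.00 = €251,462.52
Penalty, months 7–18: 12 × 2.25% × €8,382,084.00 = €2,263,162.68
Interest: €8,382,084.00 × ((1 + 0.005)^18 − 1) = €8,382,084.00 × 0.0939289… = €787,320.2615…
Total = €8,382,084.00 + €2,514,625.2000 + €787,320.2615… = €11,684,029.46

€11,684,029.46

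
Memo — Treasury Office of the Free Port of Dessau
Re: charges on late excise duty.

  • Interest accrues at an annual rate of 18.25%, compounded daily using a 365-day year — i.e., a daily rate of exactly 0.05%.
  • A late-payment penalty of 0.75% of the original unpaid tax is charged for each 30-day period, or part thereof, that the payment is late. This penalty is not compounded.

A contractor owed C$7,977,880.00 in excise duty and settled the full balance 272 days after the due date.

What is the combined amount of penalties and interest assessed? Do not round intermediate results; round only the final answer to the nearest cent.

C$1,760,263.01

Penalty periods: ⌈272/30⌉ = 10; penalty = 10 × 0.75% × C$7,977,880.00 = C$598,341.00
Interest: C$7,977,880.00 × ((1 + 0.0005)^272 − 1) = C$7,977,880.00 × 0.14564295… = C$1,161,922.0103…
Penalties + interest = C$598,341.0000 + C$1,161,922.0103… = C$1,760,263.01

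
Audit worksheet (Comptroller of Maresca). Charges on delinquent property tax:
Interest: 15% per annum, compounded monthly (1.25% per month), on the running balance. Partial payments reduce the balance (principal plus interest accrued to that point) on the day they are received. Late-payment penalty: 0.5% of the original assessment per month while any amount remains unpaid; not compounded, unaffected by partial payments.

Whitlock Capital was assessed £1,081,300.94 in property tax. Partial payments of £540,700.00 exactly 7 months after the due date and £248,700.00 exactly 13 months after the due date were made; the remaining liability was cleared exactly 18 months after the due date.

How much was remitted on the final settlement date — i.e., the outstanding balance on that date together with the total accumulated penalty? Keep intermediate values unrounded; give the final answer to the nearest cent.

Balance at month 7: £1,081,300.9400 × (1 + 0.0125)^7 = £1,179,537.6389…
After £540,700.00 payment: £1,179,537.6389… − £540,700.00 = £638,837.6389…
Balance at month 13: £638,837.6389… × (1 + 0.0125)^6 = £688,272.9273…
After £248,700.00 payment: £688,272.9273… − £248,700.00 = £439,572.9273…
Balance at month 18: £439,572.9273… × (1 + 0.0125)^5 = £467,741.7071…
Penalty: 18 × 0.5% × £1,081,300.94 = £97,317.08…
Final settlement = outstanding balance + penalty = £467,741.7071… + £97,317.08… = £565,058.79

£565,058.79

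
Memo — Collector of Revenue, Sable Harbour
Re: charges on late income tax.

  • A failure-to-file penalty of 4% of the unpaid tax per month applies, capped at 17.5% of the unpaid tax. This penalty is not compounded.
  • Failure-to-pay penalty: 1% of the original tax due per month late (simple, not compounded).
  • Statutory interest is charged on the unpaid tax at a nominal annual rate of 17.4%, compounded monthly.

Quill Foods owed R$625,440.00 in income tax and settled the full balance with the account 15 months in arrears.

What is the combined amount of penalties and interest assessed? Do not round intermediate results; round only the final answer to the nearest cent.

Failure-to-file: 15 × 4% × R$625,440.00 = R$375,264.00, capped at 17.5% × R$625,440.00 = R$109,452.00
Failure-to-pay penalty = 1% × R$625,440.00 × 15 mo = R$93,816.00
Interest (17.4%/yr ÷ 12 = 1.45%/month): R$625,440.00 × ((1 + 0.0145)^15 − 1) = R$150,747.1054…
Penalties + interest = R$203,268.0000 + R$150,747.1054… = R$354,015.11

R$354,015.11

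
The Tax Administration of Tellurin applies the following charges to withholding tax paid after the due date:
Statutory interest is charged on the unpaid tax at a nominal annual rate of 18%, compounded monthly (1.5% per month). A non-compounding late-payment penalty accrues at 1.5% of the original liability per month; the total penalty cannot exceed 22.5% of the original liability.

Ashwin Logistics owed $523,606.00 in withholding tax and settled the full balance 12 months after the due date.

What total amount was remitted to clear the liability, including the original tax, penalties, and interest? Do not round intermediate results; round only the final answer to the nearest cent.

$720,281.93

Penalty: 12 × 1.5% × $523,606.00 = $94,249.08 (below the 22.5% cap of $117,811.35)
Interest: $523,606.00 × ((1 + 0.015)^12 − 1) = $523,606.00 × 0.1956182… = $102,426.8483…
Total = $523,606.00 + $94,249.0800 + $102,426.8483… = $720,281.93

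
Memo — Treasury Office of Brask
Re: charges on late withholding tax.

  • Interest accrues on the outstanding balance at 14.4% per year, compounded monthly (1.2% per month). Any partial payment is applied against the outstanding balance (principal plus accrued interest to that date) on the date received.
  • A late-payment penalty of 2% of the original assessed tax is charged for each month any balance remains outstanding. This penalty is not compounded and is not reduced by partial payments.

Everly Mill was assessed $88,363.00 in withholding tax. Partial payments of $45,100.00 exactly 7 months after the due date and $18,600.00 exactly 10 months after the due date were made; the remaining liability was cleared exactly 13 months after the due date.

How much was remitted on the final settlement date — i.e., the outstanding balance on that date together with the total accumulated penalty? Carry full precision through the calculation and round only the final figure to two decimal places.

Balance at month 7: $88,363.0000 × (1 + 0.012)^7 = $96,058.1105…
After $45,100.00 payment: $96,058.1105… − $45,100.00 = $50,958.1105…
Balance at month 10: $50,958.1105… × (1 + 0.012)^3 = $52,814.7044…
After $18,600.00 payment: $52,814.7044… − $18,600.00 = $34,214.7044…
Balance at month 13: $34,214.7044… × (1 + 0.012)^3 = $35,461.2737…
Penalty: 13 × 2% × $88,363.00 = $22,974.38
Final settlement = outstanding balance + penalty = $35,461.2737… + $22,974.38 = $58,435.65

$58,435.65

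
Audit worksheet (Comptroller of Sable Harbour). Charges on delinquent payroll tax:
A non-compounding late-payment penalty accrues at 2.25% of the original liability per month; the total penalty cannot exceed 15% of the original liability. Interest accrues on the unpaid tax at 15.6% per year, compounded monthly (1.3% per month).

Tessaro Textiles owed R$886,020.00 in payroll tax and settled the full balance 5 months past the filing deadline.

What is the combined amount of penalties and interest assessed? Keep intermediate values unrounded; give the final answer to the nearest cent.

R$158,785.52

Penalty: 5 × 2.25% × R$886,020.00 = R$99,677.25 (below the 15% cap of R$132,903.00)
Interest: R$886,020.00 × ((1 + 0.013)^5 − 1) = R$886,020.00 × 0.0667121… = R$59,108.2665…
Penalties + interest = R$99,677.2500 + R$59,108.2665… = R$158,785.52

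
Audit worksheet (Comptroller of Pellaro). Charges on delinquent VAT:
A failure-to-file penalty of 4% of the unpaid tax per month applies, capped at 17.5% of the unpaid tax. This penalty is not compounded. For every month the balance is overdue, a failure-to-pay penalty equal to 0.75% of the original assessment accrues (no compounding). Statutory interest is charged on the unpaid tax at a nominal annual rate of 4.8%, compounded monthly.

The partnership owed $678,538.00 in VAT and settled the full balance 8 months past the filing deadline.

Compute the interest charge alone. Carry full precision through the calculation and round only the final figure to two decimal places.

Interest (4.8%/yr ÷ 12 = 0.4%/month): $678,538.00 × ((1 + 0.004)^8 − 1) = $22,019.6451…

$22,019.65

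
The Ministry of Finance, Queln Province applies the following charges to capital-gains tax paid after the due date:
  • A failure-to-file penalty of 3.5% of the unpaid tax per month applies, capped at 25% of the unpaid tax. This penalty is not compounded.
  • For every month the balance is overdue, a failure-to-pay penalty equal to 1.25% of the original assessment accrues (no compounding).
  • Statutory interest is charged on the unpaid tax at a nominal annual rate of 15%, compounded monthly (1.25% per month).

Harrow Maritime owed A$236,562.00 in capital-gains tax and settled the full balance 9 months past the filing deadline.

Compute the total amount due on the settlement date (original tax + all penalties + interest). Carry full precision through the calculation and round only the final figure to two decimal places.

Failure-to-file: 9 × 3.5% × A$236,562.00 = A$74,517.03, capped at 25% × A$236,562.00 = A$59,140.50
Failure-to-pay penalty: 9 × 1.25% × A$236,562.00 = A$26,613.23…
Interest: A$236,562.00 × ((1 + 0.0125)^9 − 1) = A$236,562.00 × 0.1182922… = A$27,983.4341…
Total = A$236,562.00 + A$85,753.7250 + A$27,983.4341… = A$350,299.16

A$350,299.16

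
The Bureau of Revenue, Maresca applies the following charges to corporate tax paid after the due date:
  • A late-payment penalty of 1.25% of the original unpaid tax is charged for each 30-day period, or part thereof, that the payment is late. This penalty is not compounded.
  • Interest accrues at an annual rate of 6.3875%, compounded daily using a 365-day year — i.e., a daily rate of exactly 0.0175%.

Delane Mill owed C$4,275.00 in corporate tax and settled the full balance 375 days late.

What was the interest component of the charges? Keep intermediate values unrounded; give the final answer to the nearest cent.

C$289.93

Interest: C$4,275.00 × ((1 + 0.000175)^375 − 1) = C$4,275.00 × 0.06782008… = C$289.9308…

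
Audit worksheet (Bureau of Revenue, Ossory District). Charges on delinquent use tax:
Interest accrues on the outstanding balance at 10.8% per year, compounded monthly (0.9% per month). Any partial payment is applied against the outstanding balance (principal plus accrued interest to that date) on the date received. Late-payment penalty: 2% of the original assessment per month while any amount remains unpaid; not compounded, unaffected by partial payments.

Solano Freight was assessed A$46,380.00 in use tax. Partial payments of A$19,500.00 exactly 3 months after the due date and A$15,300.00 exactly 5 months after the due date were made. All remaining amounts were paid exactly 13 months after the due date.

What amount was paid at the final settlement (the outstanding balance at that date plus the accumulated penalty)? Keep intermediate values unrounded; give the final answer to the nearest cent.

A$26,403.44

Balance at month 3: A$46,380.0000 × (1 + 0.009)^3 = A$47,643.5642…
After A$19,500.00 payment: A$47,643.5642… − A$19,500.00 = A$28,143.5642…
Balance at month 5: A$28,143.5642… × (1 + 0.009)^2 = A$28,652.4279…
After A$15,300.00 payment: A$28,652.4279… − A$15,300.00 = A$13,352.4279…
Balance at month 13: A$13,352.4279… × (1 + 0.009)^8 = A$14,344.6373…
Penalty: 13 × 2% × A$46,380.00 = A$12,058.80
Final settlement = outstanding balance + penalty = A$14,344.6373… + A$12,058.80 = A$26,403.44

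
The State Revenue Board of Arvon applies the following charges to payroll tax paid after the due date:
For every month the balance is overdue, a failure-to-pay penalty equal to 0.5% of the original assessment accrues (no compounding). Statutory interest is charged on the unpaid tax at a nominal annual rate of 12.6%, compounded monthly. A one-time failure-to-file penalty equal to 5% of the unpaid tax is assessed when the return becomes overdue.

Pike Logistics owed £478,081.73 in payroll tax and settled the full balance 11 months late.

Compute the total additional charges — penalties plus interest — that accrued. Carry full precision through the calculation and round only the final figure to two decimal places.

Failure-to-file penalty: 5% × £478,081.73 = £23,904.09…
Failure-to-pay penalty: 11 × 0.5% × £478,081.73 = £26,294.50…
Interest (12.6%/yr ÷ 12 = 1.05%/month): £478,081.73 × ((1 + 0.0105)^11 − 1) = £58,210.6716…
Penalties + interest = £50,198.5817… + £58,210.6716… = £108,409.25

£108,409.25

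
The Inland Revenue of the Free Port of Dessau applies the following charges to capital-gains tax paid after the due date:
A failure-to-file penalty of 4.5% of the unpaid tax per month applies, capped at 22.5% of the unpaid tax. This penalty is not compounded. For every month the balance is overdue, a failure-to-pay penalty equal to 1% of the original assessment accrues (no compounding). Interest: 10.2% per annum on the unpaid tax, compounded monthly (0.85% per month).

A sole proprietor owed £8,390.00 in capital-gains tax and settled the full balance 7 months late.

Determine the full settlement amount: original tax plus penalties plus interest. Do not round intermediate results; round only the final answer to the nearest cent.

Failure-to-file: 7 × 4.5% × £8,390.00 = £2,642.85, capped at 22.5% × £8,390.00 = £1,887.75
Failure-to-pay penalty = 1% × £8,390.00 × 7 mo = £587.30
Interest: £8,390.00 × ((1 + 0.0085)^7 − 1) = £8,390.00 × 0.0610389… = £512.1166…
Total = £8,390.00 + £2,475.0500 + £512.1166… = £11,377.17

£11,377.17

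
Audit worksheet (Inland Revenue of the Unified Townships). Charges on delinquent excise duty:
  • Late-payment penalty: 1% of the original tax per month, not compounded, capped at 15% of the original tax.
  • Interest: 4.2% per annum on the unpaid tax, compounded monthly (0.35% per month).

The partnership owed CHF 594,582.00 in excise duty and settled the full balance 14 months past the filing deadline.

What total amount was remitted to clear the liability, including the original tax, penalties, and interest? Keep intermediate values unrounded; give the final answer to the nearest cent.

Penalty: 14 × 1% × CHF 594,582.00 = CHF 83,241.48 (below the 15% cap of CHF 89,187.30)
Interest: CHF 594,582.00 × ((1 + 0.0035)^14 − 1) = CHF 594,582.00 × 0.0501305… = CHF 29,806.6976…
Total = CHF 594,582.00 + CHF 83,241.4800 + CHF 29,806.6976… = CHF 707,630.18

CHF 707,630.18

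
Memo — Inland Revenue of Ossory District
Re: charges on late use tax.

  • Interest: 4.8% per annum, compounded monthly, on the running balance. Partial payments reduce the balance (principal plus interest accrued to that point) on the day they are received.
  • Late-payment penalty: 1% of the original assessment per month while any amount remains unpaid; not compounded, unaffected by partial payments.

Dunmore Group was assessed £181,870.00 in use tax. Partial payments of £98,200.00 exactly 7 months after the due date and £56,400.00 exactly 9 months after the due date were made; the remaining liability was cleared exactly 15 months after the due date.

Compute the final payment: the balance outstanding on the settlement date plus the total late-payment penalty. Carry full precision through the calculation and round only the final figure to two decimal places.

Monthly rate = 4.8% ÷ 12 = 0.4%
Balance at month 7: £181,870.0000 × (1 + 0.004)^7 = £187,023.8773…
After £98,200.00 payment: £187,023.8773… − £98,200.00 = £88,823.8773…
Balance at month 9: £88,823.8773… × (1 + 0.004)^2 = £89,535.8895…
After £56,400.00 payment: £89,535.8895… − £56,400.00 = £33,135.8895…
Balance at month 15: £33,135.8895… × (1 + 0.004)^6 = £33,939.1460…
Penalty: 15 × 1% × £181,870.00 = £27,280.50
Final settlement = outstanding balance + penalty = £33,939.1460… + £27,280.50 = £61,219.65

£61,219.65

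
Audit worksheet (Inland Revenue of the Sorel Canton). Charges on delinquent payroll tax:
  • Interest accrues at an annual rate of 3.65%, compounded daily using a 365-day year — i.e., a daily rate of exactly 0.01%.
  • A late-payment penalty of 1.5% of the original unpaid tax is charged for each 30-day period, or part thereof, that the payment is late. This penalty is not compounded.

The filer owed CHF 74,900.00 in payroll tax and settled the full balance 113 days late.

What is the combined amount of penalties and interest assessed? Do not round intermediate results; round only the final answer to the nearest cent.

CHF 5,345.13

Penalty periods: ⌈113/30⌉ = 4; penalty = 4 × 1.5% × CHF 74,900.00 = CHF 4,494.00
Interest: CHF 74,900.00 × ((1 + 0.0001)^113 − 1) = CHF 74,900.00 × 0.01136351… = CHF 851.1273…
Penalties + interest = CHF 4,494.0000 + CHF 851.1273… = CHF 5,345.13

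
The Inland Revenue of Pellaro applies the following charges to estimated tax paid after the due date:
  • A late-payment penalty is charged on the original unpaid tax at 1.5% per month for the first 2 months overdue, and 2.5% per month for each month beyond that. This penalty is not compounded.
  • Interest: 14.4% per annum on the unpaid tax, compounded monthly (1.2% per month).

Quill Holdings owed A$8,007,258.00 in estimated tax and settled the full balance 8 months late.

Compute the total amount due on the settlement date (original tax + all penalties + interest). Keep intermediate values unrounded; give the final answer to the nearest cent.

Penalty, months 1–2: 2 × 1.5% × A$8,007,258.00 = A$240,217.74
Penalty, months 3–8: 6 × 2.5% × A$8,007,258.00 = A$1,201,088.70
Interest: A$8,007,258.00 × ((1 + 0.012)^8 − 1) = A$8,007,258.00 × 0.1001302… = A$801,768.6135…
Total = A$8,007,258.00 + A$1,441,306.4400 + A$801,768.6135… = A$10,250,333.05

A$10,250,333.05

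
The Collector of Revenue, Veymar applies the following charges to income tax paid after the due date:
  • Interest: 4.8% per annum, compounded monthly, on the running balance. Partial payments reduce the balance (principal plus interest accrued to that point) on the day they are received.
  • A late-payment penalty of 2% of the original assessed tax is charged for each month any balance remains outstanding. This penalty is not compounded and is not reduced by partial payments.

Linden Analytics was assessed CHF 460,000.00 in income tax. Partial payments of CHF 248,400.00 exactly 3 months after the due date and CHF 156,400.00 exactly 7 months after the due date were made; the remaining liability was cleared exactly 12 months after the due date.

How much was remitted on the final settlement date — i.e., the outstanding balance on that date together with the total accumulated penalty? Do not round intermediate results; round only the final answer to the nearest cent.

CHF 175,932.35

Monthly rate = 4.8% ÷ 12 = 0.4%
Balance at month 3: CHF 460,000.0000 × (1 + 0.004)^3 = CHF 465,542.1094…
After CHF 248,400.00 payment: CHF 465,542.1094… − CHF 248,400.00 = CHF 217,142.1094…
Balance at month 7: CHF 217,142.1094… × (1 + 0.004)^4 = CHF 220,637.2845…
After CHF 156,400.00 payment: CHF 220,637.2845… − CHF 156,400.00 = CHF 64,237.2845…
Balance at month 12: CHF 64,237.2845… × (1 + 0.004)^5 = CHF 65,532.3493…
Penalty: 12 × 2% × CHF 460,000.00 = CHF 110,400.00
Final settlement = outstanding balance + penalty = CHF 65,532.3493… + CHF 110,400.00 = CHF 175,932.35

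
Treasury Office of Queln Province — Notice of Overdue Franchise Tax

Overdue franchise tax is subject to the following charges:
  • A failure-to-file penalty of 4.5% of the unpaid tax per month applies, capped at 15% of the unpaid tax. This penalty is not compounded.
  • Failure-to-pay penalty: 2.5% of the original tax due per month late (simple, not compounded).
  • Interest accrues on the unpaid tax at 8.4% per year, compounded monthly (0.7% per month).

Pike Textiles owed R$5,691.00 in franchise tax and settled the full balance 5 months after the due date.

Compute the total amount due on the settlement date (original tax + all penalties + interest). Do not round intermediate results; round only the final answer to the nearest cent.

Failure-to-file: 5 × 4.5% × R$5,691.00 = R$1,280.48…, capped at 15% × R$5,691.00 = R$853.65
Failure-to-pay penalty: 5 × 2.5% × R$5,691.00 = R$711.38…
Interest: R$5,691.00 × ((1 + 0.007)^5 − 1) = R$5,691.00 × 0.0354934… = R$201.9932…
Total = R$5,691.00 + R$1,565.0250 + R$201.9932… = R$7,458.02

R$7,458.02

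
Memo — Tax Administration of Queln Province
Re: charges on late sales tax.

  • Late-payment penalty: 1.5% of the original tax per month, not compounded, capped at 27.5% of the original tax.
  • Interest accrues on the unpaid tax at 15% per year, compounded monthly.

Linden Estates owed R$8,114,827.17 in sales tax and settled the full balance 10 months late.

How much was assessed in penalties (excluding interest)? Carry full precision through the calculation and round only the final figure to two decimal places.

Penalty: 10 × 1.5% × R$8,114,827.17 = R$1,217,224.08… (below the 27.5% cap of R$2,231,577.47…)

R$1,217,224.08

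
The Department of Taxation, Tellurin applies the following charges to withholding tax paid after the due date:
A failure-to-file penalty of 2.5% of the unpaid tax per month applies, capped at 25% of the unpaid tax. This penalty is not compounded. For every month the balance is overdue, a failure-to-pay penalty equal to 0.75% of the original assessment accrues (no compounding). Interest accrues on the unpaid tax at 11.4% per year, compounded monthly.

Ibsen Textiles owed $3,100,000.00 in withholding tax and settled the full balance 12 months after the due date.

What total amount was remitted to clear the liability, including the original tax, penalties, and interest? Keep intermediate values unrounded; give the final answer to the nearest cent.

Failure-to-file: 12 × 2.5% × $3,100,000.00 = $930,000.00, capped at 25% × $3,100,000.00 = $775,000.00
Failure-to-pay penalty = 0.75% × $3,100,000.00 × 12 mo = $279,000.00
Interest (11.4%/yr ÷ 12 = 0.95%/month): $3,100,000.00 × ((1 + 0.0095)^12 − 1) = $372,462.5704…
Total = $3,100,000.00 + $1,054,000.0000 + $372,462.5704… = $4,526,462.57

$4,526,462.57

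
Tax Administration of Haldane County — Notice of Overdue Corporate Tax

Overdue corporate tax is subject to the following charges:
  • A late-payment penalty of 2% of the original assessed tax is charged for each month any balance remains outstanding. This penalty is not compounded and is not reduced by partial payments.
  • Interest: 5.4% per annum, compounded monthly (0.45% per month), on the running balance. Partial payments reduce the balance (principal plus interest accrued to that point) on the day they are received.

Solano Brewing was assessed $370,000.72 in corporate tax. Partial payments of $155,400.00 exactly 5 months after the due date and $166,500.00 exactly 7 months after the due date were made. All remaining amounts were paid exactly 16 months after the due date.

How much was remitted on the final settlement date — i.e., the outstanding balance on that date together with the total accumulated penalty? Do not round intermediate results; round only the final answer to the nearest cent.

$179,325.62

Balance at month 5: $370,000.7200 × (1 + 0.0045)^5 = $378,400.9993…
After $155,400.00 payment: $378,400.9993… − $155,400.00 = $223,000.9993…
Balance at month 7: $223,000.9993… × (1 + 0.0045)^2 = $225,012.5240…
After $166,500.00 payment: $225,012.5240… − $166,500.00 = $58,512.5240…
Balance at month 16: $58,512.5240… × (1 + 0.0045)^9 = $60,925.3878…
Penalty: 16 × 2% × $370,000.72 = $118,400.23…
Final settlement = outstanding balance + penalty = $60,925.3878… + $118,400.23… = $179,325.62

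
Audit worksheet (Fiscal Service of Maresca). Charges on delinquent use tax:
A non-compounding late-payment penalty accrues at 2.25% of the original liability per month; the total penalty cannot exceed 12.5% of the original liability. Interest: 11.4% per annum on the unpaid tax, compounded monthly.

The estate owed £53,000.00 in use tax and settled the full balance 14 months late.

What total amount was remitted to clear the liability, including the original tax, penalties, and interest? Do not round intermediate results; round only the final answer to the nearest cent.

Penalty (uncapped): 14 × 2.25% × £53,000.00 = £16,695.00; cap = 12.5% × £53,000.00 = £6,625.00 → penalty = £6,625.00
Interest (11.4%/yr ÷ 12 = 0.95%/month): £53,000.00 × ((1 + 0.0095)^14 − 1) = £7,501.2567…
Total = £53,000.00 + £6,625.0000 + £7,501.2567… = £67,126.26

£67,126.26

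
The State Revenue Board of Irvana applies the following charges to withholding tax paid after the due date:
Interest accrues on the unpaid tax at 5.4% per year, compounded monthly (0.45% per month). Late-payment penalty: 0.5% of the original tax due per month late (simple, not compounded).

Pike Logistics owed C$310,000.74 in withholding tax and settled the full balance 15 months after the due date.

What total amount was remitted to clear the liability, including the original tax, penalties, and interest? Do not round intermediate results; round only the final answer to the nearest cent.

C$354,848.01

Late-payment penalty: 15 × 0.5% × C$310,000.74 = C$23,250.06…
Interest: C$310,000.74 × ((1 + 0.0045)^15 − 1) = C$310,000.74 × 0.0696683… = C$21,597.2175…
Total = C$310,000.74 + C$23,250.0555 + C$21,597.2175… = C$354,848.01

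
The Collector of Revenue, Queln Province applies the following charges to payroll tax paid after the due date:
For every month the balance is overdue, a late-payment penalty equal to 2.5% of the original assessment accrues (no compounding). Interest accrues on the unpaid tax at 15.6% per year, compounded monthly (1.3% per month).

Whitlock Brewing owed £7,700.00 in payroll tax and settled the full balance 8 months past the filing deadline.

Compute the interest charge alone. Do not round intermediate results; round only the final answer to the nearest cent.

Interest: £7,700.00 × ((1 + 0.013)^8 − 1) = £7,700.00 × 0.1088571… = £838.1993…

£838.20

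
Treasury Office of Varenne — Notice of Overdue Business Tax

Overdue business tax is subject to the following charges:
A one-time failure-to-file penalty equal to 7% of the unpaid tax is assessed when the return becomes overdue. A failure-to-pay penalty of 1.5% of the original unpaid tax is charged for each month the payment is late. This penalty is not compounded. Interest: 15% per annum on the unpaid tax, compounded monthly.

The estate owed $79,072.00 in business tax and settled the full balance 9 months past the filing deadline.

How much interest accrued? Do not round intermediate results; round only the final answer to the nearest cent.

$9,353.60

Interest (15%/yr ÷ 12 = 1.25%/month): $79,072.00 × ((1 + 0.0125)^9 − 1) = $9,353.5991…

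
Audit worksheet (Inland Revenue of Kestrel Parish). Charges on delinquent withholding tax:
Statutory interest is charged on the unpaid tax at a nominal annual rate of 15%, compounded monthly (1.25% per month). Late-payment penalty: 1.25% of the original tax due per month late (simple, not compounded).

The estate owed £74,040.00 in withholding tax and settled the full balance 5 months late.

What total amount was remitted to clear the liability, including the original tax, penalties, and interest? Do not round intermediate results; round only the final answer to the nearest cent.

Late-payment penalty = 1.25% × £74,040.00 × 5 mo = £4,627.50
Interest: £74,040.00 × ((1 + 0.0125)^5 − 1) = £74,040.00 × 0.0640822… = £4,744.6427…
Total = £74,040.00 + £4,627.5000 + £4,744.6427… = £83,412.14

£83,412.14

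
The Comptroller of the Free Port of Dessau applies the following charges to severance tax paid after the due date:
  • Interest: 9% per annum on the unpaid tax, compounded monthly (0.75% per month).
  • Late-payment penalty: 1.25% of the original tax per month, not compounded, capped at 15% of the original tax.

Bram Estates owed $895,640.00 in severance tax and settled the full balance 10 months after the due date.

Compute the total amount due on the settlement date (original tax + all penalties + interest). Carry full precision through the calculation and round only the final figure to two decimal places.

Penalty: 10 × 1.25% × $895,640.00 = $111,955.00 (below the 15% cap of $134,346.00)
Interest: $895,640.00 × ((1 + 0.0075)^10 − 1) = $895,640.00 × 0.0775825… = $69,486.0310…
Total = $895,640.00 + $111,955.0000 + $69,486.0310… = $1,077,081.03

$1,077,081.03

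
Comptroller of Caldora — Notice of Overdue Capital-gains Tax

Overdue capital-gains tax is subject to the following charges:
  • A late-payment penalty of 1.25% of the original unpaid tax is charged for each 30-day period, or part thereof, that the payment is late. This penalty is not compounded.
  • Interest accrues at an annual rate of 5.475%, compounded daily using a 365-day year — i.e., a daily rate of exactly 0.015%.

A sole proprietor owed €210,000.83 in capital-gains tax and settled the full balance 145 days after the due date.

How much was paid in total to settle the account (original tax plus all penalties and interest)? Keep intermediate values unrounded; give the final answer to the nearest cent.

€227,743.08

Penalty periods: ⌈145/30⌉ = 5; penalty = 5 × 1.25% × €210,000.83 = €13,125.05…
Interest: €210,000.83 × ((1 + 0.00015)^145 − 1) = €210,000.83 × 0.02198659… = €4,617.2018…
Total = €210,000.83 + €13,125.0519… + €4,617.2018… = €227,743.08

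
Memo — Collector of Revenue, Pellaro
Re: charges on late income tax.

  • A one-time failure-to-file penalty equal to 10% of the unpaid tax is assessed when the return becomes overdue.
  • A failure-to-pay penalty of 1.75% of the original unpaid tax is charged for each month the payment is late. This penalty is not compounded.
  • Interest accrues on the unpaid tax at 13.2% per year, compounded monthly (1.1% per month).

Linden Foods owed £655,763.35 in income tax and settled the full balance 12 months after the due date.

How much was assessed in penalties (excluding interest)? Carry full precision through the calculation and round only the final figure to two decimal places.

£203,286.64

Failure-to-file penalty: 10% × £655,763.35 = £65,576.34…
Failure-to-pay penalty = 1.75% × £655,763.35 × 12 mo = £137,710.30…
Total penalty = £65,576.34… + £137,710.30… = £203,286.64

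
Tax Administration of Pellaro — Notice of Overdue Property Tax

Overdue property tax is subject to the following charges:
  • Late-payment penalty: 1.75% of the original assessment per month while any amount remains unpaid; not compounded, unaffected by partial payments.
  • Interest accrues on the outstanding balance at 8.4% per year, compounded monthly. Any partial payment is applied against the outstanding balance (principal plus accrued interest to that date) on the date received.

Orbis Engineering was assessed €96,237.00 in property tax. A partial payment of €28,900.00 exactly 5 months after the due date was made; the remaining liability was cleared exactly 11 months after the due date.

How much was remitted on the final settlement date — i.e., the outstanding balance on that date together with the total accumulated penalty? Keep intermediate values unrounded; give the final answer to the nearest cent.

Monthly rate = 8.4% ÷ 12 = 0.7%
Balance at month 5: €96,237.0000 × (1 + 0.007)^5 = €99,652.7824…
After €28,900.00 payment: €99,652.7824… − €28,900.00 = €70,752.7824…
Balance at month 11: €70,752.7824… × (1 + 0.007)^6 = €73,776.8905…
Penalty: 11 × 1.75% × €96,237.00 = €18,525.62…
Final settlement = outstanding balance + penalty = €73,776.8905… + €18,525.62… = €92,302.51

€92,302.51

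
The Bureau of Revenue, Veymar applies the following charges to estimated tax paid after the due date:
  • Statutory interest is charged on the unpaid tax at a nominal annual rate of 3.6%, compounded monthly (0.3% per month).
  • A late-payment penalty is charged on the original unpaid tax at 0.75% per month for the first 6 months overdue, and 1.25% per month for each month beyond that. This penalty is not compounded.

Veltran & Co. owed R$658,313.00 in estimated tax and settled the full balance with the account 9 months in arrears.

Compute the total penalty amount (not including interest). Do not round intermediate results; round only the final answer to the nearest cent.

Penalty, months 1–6: 6 × 0.75% × R$658,313.00 = R$29,624.09…
Penalty, months 7–9: 3 × 1.25% × R$658,313.00 = R$24,686.74…
Total penalty = R$29,624.09… + R$24,686.74… = R$54,310.82

R$54,310.82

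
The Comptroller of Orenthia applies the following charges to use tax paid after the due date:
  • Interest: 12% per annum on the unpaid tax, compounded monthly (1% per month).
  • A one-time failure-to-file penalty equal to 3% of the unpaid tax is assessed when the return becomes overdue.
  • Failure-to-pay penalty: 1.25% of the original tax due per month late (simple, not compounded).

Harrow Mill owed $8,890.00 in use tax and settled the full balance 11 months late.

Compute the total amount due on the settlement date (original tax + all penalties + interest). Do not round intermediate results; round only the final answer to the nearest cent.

$11,407.37

Failure-to-file penalty: 3% × $8,890.00 = $266.70
Failure-to-pay penalty = 1.25% × $8,890.00 × 11 mo = $1,222.38…
Interest: $8,890.00 × ((1 + 0.01)^11 − 1) = $8,890.00 × 0.1156683… = $1,028.2916…
Total = $8,890.00 + $1,489.0750 + $1,028.2916… = $11,407.37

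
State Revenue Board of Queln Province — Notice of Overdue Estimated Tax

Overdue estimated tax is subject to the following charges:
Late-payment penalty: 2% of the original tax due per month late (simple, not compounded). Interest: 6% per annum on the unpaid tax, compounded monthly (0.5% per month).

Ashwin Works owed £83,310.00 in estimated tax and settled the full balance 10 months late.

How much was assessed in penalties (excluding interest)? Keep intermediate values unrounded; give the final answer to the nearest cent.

£16,662.00

Late-payment penalty: 10 × 2% × £83,310.00 = £16,662.00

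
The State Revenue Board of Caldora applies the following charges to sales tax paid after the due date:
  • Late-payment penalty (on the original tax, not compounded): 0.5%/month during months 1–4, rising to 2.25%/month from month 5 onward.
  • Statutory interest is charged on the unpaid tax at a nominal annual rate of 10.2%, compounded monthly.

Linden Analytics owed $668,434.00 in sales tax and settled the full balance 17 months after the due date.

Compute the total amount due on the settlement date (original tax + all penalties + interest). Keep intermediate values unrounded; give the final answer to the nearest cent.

$980,764.00

Penalty, months 1–4: 4 × 0.5% × $668,434.00 = $13,368.68
Penalty, months 5–17: 13 × 2.25% × $668,434.00 = $195,516.95…
Interest (10.2%/yr ÷ 12 = 0.85%/month): $668,434.00 × ((1 + 0.0085)^17 − 1) = $103,444.3780…
Total = $668,434.00 + $208,885.6250 + $103,444.3780… = $980,764.00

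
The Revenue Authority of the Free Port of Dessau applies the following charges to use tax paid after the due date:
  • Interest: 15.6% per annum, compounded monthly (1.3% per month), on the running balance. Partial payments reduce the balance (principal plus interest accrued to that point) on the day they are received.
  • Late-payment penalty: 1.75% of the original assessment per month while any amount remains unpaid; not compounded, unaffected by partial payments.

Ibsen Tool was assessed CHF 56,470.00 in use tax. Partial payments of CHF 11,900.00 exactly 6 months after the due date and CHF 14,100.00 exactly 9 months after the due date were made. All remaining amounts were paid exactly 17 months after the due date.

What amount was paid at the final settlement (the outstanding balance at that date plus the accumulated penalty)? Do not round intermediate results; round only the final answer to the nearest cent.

Balance at month 6: CHF 56,470.0000 × (1 + 0.013)^6 = CHF 61,020.3171…
After CHF 11,900.00 payment: CHF 61,020.3171… − CHF 11,900.00 = CHF 49,120.3171…
Balance at month 9: CHF 49,120.3171… × (1 + 0.013)^3 = CHF 51,061.0213…
After CHF 14,100.00 payment: CHF 51,061.0213… − CHF 14,100.00 = CHF 36,961.0213…
Balance at month 17: CHF 36,961.0213… × (1 + 0.013)^8 = CHF 40,984.4892…
Penalty: 17 × 1.75% × CHF 56,470.00 = CHF 16,799.83…
Final settlement = outstanding balance + penalty = CHF 40,984.4892… + CHF 16,799.83… = CHF 57,784.31

CHF 57,784.31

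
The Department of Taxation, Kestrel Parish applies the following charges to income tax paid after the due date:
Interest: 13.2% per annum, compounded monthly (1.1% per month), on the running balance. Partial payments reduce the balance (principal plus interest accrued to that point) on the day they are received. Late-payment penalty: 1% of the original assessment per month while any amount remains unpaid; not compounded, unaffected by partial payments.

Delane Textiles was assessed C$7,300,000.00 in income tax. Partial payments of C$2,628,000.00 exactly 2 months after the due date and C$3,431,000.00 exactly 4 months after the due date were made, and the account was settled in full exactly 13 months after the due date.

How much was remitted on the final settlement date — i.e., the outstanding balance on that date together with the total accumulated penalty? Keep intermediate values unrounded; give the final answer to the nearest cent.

C$2,614,582.40

Balance at month 2: C$7,300,000.0000 × (1 + 0.011)^2 = C$7,461,483.3000
After C$2,628,000.00 payment: C$7,461,483.3000 − C$2,628,000.00 = C$4,833,483.3000
Balance at month 4: C$4,833,483.3000 × (1 + 0.011)^2 = C$4,940,404.7841…
After C$3,431,000.00 payment: C$4,940,404.7841… − C$3,431,000.00 = C$1,509,404.7841…
Balance at month 13: C$1,509,404.7841… × (1 + 0.011)^9 = C$1,665,582.3978…
Penalty: 13 × 1% × C$7,300,000.00 = C$949,000.00
Final settlement = outstanding balance + penalty = C$1,665,582.3978… + C$949,000.00 = C$2,614,582.40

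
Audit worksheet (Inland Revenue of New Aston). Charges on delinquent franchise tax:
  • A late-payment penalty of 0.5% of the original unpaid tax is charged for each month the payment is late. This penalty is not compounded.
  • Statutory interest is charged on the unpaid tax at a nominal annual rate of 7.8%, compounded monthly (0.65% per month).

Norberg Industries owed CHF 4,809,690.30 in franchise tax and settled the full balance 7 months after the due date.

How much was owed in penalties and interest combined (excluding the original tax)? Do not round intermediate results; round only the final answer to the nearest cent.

CHF 391,494.00

Late-payment penalty = 0.5% × CHF 4,809,690.30 × 7 mo = CHF 168,339.16…
Interest: CHF 4,809,690.30 × ((1 + 0.0065)^7 − 1) = CHF 4,809,690.30 × 0.0463969… = CHF 223,154.8382…
Penalties + interest = CHF 168,339.1605 + CHF 223,154.8382… = CHF 391,494.00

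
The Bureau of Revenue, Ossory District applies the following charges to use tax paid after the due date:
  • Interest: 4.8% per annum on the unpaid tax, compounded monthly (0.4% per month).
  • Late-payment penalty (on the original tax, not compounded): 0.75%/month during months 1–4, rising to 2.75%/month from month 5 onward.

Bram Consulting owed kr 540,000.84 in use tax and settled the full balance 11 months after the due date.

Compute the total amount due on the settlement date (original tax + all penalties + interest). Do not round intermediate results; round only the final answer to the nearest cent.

Penalty, months 1–4: 4 × 0.75% × kr 540,000.84 = kr 16,200.03…
Penalty, months 5–11: 7 × 2.75% × kr 540,000.84 = kr 103,950.16…
Interest: kr 540,000.84 × ((1 + 0.004)^11 − 1) = kr 540,000.84 × 0.0448906… = kr 24,240.9860…
Total = kr 540,000.84 + kr 120,150.1869 + kr 24,240.9860… = kr 684,392.01

kr 684,392.01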